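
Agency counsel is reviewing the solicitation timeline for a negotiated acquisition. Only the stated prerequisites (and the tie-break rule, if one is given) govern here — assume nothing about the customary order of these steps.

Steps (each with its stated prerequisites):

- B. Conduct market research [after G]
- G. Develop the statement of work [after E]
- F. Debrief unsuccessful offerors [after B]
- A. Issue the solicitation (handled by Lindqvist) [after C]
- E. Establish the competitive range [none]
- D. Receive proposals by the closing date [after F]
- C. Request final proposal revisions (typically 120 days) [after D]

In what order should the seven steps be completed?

E has no prerequisites → E first.
That leaves G as the only ready step → G.
B needed G, now all done → B.
F is the only step now ready → F.
D is the only step now ready → D.
C needed D, now all done → C.
A is the only step now ready → A.

E → G → B → F → D → C → A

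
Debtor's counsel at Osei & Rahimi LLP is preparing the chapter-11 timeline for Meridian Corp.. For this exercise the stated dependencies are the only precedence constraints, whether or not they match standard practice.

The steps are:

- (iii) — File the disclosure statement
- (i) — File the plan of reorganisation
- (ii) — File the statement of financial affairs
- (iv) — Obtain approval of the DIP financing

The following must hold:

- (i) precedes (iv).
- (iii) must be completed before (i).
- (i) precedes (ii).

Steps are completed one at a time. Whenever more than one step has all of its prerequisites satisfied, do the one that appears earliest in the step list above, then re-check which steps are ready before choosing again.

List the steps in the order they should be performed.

(iii) has no prerequisites → (iii) first.
That leaves (i) as the only ready step → (i).
Now (ii) and (iv) have their prerequisites met. (ii) is listed earlier, so (ii) next.
(iv) is the only step now ready → (iv).

(iii), (i), (ii), (iv)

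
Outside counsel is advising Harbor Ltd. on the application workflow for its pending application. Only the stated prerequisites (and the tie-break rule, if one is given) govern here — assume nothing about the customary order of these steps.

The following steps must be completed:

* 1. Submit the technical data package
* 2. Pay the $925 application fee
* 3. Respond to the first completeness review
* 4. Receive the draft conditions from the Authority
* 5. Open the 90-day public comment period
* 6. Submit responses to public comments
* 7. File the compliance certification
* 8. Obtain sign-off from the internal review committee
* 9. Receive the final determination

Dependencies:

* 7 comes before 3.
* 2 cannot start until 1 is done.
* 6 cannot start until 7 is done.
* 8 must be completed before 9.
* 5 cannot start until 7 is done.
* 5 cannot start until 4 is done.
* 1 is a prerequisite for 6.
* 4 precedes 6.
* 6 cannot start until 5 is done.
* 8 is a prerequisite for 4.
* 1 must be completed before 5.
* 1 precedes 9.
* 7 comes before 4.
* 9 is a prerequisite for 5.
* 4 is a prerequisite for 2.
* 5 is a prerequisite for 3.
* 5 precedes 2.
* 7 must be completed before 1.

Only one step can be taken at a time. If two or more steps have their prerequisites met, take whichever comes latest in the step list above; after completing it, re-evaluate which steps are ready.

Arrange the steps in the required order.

8 and 7 have no prerequisites; 8 is listed later, so 8 is first.
That leaves 7 as the only ready step → 7.
Ready: 4 and 1. 4 is listed later → 4.
That leaves 1 as the only ready step → 1.
That leaves 9 as the only ready step → 9.
5 is the only step now ready → 5.
6, 3 and 2 are all available; 6 is listed later → 6.
Ready: 3 and 2. 3 is listed later → 3.
That leaves 2 as the only ready step → 2.

8 → 7 → 4 → 1 → 9 → 5 → 6 → 3 → 2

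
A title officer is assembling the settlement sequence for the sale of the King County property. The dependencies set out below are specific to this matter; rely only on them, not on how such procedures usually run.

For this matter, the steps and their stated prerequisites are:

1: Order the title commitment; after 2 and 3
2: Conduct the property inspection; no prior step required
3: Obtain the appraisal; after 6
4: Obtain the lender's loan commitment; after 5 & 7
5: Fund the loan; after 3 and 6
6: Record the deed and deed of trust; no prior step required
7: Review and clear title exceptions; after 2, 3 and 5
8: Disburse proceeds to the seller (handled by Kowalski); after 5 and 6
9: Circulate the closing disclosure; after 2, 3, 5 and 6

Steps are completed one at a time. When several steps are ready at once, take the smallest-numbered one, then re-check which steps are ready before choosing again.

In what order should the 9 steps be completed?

2 → 6 → 3 → 1 → 5 → 7 → 4 → 8 → 9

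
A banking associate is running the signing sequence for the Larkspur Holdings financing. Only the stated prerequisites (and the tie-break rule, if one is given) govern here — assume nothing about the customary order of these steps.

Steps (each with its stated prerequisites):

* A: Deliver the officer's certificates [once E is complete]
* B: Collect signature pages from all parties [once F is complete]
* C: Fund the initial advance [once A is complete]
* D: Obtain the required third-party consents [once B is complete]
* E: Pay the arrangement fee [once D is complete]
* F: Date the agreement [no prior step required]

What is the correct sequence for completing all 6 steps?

F → B → D → E → A → C

F is the only step with nothing outstanding, so it goes first.
B is the only step now ready → B.
D is the only step now ready → D.
That leaves E as the only ready step → E.
A needed E, now all done → A.
C needed A, now all done → C.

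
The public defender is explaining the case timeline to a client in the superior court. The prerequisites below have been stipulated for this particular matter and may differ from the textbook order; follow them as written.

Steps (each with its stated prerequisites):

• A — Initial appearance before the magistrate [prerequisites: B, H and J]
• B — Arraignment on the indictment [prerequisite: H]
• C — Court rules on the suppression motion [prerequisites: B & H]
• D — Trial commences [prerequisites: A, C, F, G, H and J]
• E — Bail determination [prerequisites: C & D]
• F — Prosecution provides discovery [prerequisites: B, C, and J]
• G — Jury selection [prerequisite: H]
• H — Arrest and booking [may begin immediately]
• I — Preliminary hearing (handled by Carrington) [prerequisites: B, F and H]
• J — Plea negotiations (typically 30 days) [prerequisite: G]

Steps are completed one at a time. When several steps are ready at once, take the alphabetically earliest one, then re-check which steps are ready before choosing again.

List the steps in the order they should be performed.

Only H has no prerequisites, so it is first.
Ready: B and G. B has the earlier label → B.
Ready: C and G. C has the earlier label → C.
That leaves G as the only ready step → G.
J is the only step now ready → J.
A and F are both available; A has the earlier label → A.
F needed B, C and J, now all done → F.
D and I are both available; D has the earlier label → D.
E now also ready, so the ready set is {E, I}; E has the earlier label → E.
Next only I has its prerequisites met → I.

H → B → C → G → J → A → F → D → E → I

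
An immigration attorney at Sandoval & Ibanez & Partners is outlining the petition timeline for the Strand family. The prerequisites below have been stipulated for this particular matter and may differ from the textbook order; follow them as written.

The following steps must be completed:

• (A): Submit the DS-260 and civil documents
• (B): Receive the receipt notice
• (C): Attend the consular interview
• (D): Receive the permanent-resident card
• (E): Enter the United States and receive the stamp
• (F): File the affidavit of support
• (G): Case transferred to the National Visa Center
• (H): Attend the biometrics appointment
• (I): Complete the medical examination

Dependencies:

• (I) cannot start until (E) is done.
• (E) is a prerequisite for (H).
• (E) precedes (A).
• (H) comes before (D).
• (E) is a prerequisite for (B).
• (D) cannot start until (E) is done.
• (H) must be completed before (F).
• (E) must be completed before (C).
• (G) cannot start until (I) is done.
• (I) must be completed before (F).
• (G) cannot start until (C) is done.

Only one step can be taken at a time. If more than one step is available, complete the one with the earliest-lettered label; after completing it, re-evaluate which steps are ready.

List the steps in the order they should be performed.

(E) → (A) → (B) → (C) → (H) → (D) → (I) → (F) → (G)

Only (E) has no prerequisites, so it is first.
(A), (B), (C), (H) and (I) are all available; (A) has the earlier label → (A).
Ready: (B), (C), (H) and (I). (B) has the earlier label → (B).
Now (C), (H) and (I) have their prerequisites met. (C) has the earlier label, so (C) next.
Now (H) and (I) have their prerequisites met. (H) has the earlier label, so (H) next.
Ready: (D) and (I). (D) has the earlier label → (D).
That leaves (I) as the only ready step → (I).
(F) and (G) are both available; (F) has the earlier label → (F).
Next only (G) has its prerequisites met → (G).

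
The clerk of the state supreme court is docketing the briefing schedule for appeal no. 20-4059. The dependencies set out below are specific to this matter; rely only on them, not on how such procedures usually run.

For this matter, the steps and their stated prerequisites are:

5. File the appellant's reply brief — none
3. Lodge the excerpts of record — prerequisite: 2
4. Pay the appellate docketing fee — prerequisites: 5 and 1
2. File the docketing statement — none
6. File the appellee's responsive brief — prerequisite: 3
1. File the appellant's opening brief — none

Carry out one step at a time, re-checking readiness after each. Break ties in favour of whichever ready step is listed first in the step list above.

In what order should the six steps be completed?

5, 2, 3, 6, 1, 4

Nothing is required for 5, 2 and 1. 5 is listed earlier → 5 first.
Now 2 and 1 have their prerequisites met. 2 is listed earlier, so 2 next.
3 now also ready, so the ready set is {3, 1}; 3 is listed earlier → 3.
6 now also ready, so the ready set is {6, 1}; 6 is listed earlier → 6.
1 is the only step now ready → 1.
4 is the only step now ready → 4.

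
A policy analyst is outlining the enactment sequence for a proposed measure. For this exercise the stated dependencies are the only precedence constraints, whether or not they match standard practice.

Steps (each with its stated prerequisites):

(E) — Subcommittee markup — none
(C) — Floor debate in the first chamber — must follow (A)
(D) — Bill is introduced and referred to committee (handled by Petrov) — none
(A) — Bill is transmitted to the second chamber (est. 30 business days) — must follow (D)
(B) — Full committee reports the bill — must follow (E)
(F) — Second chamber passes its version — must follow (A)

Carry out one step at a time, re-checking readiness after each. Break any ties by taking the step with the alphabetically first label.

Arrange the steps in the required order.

(D) and (E) have no prerequisites; (D) has the earlier label, so (D) is first.
(A) now also ready, so the ready set is {(A), (E)}; (A) has the earlier label → (A).
(C) and (F) now also ready, so the ready set is {(C), (E), (F)}; (C) has the earlier label → (C).
Now (E) and (F) have their prerequisites met. (E) has the earlier label, so (E) next.
(B) now also ready, so the ready set is {(B), (F)}; (B) has the earlier label → (B).
(F) is the only step now ready → (F).

(D) → (A) → (C) → (E) → (B) → (F)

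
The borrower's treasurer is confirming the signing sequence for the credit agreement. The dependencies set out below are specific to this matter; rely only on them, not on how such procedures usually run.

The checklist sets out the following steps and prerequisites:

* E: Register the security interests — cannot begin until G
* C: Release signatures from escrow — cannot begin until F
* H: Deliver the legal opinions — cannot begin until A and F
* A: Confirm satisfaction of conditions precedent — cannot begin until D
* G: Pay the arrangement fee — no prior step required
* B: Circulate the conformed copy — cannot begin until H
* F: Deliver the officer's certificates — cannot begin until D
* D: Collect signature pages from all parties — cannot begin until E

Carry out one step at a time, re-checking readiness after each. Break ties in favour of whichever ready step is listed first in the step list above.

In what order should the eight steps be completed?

Only G has no prerequisites, so it is first.
E needed G, now all done → E.
D is the only step now ready → D.
Ready: A and F. A is listed earlier → A.
That leaves F as the only ready step → F.
Now C and H have their prerequisites met. C is listed earlier, so C next.
H is the only step now ready → H.
That leaves B as the only ready step → B.

G, E, D, A, F, C, H, B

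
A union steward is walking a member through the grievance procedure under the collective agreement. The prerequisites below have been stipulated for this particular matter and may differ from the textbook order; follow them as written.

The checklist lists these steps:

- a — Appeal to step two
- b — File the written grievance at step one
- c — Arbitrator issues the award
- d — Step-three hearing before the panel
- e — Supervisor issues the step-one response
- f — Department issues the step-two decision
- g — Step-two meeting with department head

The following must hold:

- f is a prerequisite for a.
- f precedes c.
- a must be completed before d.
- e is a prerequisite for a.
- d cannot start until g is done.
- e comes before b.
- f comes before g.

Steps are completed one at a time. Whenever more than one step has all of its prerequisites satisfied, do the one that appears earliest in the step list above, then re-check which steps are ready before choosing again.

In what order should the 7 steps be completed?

e, b, f, a, c, g, d

e and f have no prerequisites; e is listed earlier, so e is first.
b now also ready, so the ready set is {b, f}; b is listed earlier → b.
Next only f has its prerequisites met → f.
Ready: a, c and g. a is listed earlier → a.
Now c and g have their prerequisites met. c is listed earlier, so c next.
g needed f, now all done → g.
d needed a and g, now all done → d.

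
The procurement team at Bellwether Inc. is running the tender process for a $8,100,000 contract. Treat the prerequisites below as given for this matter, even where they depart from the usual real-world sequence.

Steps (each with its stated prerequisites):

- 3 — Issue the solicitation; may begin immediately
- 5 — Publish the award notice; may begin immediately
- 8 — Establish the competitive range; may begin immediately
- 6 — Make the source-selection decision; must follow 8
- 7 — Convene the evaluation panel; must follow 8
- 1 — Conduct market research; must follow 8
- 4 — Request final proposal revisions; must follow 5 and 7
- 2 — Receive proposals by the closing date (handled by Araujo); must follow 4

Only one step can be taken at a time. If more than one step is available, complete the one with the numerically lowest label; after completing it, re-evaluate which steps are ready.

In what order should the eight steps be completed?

3, 5, 8, 1, 6, 7, 4, 2

3, 5 and 8 have no prerequisites; 3 has the earlier label, so 3 is first.
Ready: 5 and 8. 5 has the earlier label → 5.
Next only 8 has its prerequisites met → 8.
Now 1, 6 and 7 have their prerequisites met. 1 has the earlier label, so 1 next.
Now 6 and 7 have their prerequisites met. 6 has the earlier label, so 6 next.
7 is the only step now ready → 7.
That leaves 4 as the only ready step → 4.
2 needed 4, now all done → 2.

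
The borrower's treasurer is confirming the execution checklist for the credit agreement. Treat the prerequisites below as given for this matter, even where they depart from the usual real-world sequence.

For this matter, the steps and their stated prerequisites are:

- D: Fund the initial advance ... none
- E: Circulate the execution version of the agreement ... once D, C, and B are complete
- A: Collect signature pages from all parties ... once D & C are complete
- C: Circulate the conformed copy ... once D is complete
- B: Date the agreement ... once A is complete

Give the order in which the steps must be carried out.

D has no prerequisites → D first.
That leaves C as the only ready step → C.
Next only A has its prerequisites met → A.
B needed A, now all done → B.
E needed D, C and B, now all done → E.

D, C, A, B, E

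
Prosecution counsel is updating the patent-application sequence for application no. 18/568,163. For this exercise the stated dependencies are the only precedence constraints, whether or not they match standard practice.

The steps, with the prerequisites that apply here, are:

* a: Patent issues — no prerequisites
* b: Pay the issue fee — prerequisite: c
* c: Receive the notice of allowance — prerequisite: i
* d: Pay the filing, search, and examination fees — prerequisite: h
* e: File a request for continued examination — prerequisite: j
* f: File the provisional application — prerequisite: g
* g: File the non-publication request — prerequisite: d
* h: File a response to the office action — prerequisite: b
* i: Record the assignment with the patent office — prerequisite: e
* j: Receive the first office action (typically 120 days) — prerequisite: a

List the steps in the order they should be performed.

a, j, e, i, c, b, h, d, g, f

Only a has no prerequisites, so it is first.
Next only j has its prerequisites met → j.
That leaves e as the only ready step → e.
i is the only step now ready → i.
That leaves c as the only ready step → c.
b needed c, now all done → b.
That leaves h as the only ready step → h.
Next only d has its prerequisites met → d.
g is the only step now ready → g.
That leaves f as the only ready step → f.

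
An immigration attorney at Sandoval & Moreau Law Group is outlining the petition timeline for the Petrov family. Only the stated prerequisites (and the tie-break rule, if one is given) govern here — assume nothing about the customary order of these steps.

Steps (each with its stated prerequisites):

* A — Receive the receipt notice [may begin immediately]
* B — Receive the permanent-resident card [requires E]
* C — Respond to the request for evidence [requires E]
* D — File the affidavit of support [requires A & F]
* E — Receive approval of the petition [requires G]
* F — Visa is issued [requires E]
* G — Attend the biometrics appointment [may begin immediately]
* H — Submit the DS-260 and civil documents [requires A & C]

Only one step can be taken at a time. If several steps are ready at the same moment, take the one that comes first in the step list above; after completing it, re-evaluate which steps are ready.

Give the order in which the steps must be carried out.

A → G → E → B → C → F → D → H

A and G have no prerequisites; A is listed earlier, so A is first.
That leaves G as the only ready step → G.
E needed G, now all done → E.
Now B, C and F have their prerequisites met. B is listed earlier, so B next.
Ready: C and F. C is listed earlier → C.
H now also ready, so the ready set is {F, H}; F is listed earlier → F.
D now also ready, so the ready set is {D, H}; D is listed earlier → D.
That leaves H as the only ready step → H.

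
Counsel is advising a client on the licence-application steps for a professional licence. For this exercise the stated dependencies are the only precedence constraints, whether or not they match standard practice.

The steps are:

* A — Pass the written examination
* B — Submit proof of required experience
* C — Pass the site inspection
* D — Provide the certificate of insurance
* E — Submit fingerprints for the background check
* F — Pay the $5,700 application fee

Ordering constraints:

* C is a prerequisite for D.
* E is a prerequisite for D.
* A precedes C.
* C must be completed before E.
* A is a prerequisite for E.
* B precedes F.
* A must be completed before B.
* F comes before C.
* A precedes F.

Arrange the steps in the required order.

A, B, F, C, E, D

A has no prerequisites → A first.
B needed A, now all done → B.
F needed A and B, now all done → F.
Next only C has its prerequisites met → C.
Next only E has its prerequisites met → E.
That leaves D as the only ready step → D.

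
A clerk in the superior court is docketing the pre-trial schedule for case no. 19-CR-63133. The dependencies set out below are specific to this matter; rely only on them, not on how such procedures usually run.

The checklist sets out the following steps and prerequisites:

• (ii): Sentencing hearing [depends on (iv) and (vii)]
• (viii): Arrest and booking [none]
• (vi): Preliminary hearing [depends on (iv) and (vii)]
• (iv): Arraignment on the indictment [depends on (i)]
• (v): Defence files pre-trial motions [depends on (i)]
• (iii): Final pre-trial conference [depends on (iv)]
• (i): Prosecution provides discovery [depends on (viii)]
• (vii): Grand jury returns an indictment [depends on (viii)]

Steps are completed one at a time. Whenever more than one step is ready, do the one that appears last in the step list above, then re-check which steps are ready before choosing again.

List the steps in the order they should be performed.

(viii), (vii), (i), (v), (iv), (iii), (vi), (ii)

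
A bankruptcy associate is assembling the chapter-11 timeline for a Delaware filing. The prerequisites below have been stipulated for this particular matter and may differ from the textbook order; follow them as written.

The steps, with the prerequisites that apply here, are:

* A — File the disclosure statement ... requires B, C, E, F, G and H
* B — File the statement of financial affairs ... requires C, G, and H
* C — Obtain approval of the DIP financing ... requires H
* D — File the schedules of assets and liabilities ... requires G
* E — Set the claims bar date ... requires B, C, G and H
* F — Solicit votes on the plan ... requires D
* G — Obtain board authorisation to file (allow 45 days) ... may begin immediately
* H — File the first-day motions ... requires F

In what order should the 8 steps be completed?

G → D → F → H → C → B → E → A

G is the only step with nothing outstanding, so it goes first.
Next only D has its prerequisites met → D.
That leaves F as the only ready step → F.
H needed F, now all done → H.
C needed H, now all done → C.
Next only B has its prerequisites met → B.
E needed B, C, G and H, now all done → E.
Next only A has its prerequisites met → A.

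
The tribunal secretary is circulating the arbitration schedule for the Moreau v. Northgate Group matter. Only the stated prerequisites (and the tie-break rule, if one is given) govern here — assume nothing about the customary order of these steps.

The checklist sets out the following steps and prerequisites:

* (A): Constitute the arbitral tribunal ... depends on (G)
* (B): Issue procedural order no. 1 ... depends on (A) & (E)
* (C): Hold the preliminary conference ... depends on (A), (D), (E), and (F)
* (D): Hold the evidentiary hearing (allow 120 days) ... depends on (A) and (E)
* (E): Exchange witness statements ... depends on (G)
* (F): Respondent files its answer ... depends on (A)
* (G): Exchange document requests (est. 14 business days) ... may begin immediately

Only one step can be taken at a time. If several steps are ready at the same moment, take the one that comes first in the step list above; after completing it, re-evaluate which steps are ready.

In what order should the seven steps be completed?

(G) (A) (E) (B) (D) (F) (C)

Only (G) has no prerequisites, so it is first.
(A) and (E) are both available; (A) is listed earlier → (A).
Ready: (E) and (F). (E) is listed earlier → (E).
Ready: (B), (D) and (F). (B) is listed earlier → (B).
Ready: (D) and (F). (D) is listed earlier → (D).
(F) is the only step now ready → (F).
That leaves (C) as the only ready step → (C).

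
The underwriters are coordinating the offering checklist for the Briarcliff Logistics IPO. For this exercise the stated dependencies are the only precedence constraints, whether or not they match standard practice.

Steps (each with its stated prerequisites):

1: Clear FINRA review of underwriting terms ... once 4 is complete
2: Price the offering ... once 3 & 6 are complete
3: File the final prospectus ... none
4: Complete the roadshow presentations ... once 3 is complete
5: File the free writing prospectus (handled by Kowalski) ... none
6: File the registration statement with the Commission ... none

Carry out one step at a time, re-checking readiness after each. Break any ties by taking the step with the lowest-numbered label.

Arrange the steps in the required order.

3, 4, 1, 5, 6, 2

Nothing is required for 3, 5 and 6. 3 has the earlier label → 3 first.
4 now also ready, so the ready set is {4, 5, 6}; 4 has the earlier label → 4.
Ready: 1, 5 and 6. 1 has the earlier label → 1.
Ready: 5 and 6. 5 has the earlier label → 5.
Next only 6 has its prerequisites met → 6.
Next only 2 has its prerequisites met → 2.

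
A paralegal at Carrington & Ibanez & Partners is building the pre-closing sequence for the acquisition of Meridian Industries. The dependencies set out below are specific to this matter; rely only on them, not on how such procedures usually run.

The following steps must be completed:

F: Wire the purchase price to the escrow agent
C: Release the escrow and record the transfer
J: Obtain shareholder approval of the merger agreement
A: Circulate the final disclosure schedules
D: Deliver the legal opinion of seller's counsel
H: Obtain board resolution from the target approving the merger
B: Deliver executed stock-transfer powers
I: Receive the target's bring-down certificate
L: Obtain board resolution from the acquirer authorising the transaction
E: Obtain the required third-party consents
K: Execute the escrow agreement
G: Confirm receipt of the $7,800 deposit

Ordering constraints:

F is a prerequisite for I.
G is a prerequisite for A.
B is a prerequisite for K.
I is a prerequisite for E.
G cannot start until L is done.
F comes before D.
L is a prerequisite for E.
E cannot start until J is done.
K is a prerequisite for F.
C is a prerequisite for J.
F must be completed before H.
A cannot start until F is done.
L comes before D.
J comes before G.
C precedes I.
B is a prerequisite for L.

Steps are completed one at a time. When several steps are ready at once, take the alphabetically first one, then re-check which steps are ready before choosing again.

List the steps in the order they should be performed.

B and C have no prerequisites; B has the earlier label, so B is first.
K and L now also ready, so the ready set is {C, K, L}; C has the earlier label → C.
J now also ready, so the ready set is {J, K, L}; J has the earlier label → J.
Ready: K and L. K has the earlier label → K.
F now also ready, so the ready set is {F, L}; F has the earlier label → F.
H and I now also ready, so the ready set is {H, I, L}; H has the earlier label → H.
I and L are both available; I has the earlier label → I.
Next only L has its prerequisites met → L.
Ready: D, E and G. D has the earlier label → D.
Now E and G have their prerequisites met. E has the earlier label, so E next.
G is the only step now ready → G.
A is the only step now ready → A.

B → C → J → K → F → H → I → L → D → E → G → A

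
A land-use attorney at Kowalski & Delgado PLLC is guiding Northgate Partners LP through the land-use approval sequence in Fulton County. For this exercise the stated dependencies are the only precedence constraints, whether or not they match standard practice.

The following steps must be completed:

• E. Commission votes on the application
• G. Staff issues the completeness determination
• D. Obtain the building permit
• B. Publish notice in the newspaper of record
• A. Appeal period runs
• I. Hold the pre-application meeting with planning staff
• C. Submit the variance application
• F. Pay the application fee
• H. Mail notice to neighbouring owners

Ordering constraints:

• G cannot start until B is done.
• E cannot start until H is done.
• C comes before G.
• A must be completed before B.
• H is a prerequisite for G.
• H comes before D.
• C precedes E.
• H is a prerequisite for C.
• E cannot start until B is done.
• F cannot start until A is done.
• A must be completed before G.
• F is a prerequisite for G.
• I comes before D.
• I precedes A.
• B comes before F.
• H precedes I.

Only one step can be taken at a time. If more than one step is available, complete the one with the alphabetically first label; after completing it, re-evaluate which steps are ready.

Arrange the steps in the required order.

H, C, I, A, B, D, E, F, G

H is the only step with nothing outstanding, so it goes first.
C and I are both available; C has the earlier label → C.
That leaves I as the only ready step → I.
A and D are both available; A has the earlier label → A.
B now also ready, so the ready set is {B, D}; B has the earlier label → B.
Now D, E and F have their prerequisites met. D has the earlier label, so D next.
E and F are both available; E has the earlier label → E.
F is the only step now ready → F.
G needed A, B, C, F and H, now all done → G.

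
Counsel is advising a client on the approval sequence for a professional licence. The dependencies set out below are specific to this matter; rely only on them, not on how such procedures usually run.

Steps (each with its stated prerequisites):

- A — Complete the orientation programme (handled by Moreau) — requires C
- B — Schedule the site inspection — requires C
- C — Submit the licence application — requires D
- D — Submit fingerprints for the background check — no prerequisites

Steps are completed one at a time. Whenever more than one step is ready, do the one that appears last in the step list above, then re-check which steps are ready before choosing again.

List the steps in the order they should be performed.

D has no prerequisites → D first.
C needed D, now all done → C.
B and A are both available; B is listed later → B.
A needed C, now all done → A.

D → C → B → A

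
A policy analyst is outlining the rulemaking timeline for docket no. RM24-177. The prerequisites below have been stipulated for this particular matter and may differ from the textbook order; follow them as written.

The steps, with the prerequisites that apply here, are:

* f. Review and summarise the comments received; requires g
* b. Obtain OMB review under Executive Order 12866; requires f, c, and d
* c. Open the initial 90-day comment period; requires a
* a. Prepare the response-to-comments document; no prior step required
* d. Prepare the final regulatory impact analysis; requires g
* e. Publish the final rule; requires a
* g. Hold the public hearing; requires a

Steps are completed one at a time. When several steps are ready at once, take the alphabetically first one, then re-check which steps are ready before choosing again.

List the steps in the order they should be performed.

a c e g d f b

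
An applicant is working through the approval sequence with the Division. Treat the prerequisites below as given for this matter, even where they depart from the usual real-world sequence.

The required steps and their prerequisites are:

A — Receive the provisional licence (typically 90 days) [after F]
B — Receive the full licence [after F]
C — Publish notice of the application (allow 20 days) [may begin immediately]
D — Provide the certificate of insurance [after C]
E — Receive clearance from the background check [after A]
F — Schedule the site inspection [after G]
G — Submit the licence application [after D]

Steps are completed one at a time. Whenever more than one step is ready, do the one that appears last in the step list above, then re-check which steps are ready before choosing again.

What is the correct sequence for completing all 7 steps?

C has no prerequisites → C first.
D needed C, now all done → D.
That leaves G as the only ready step → G.
Next only F has its prerequisites met → F.
B and A are both available; B is listed later → B.
That leaves A as the only ready step → A.
E needed A, now all done → E.

C D G F B A E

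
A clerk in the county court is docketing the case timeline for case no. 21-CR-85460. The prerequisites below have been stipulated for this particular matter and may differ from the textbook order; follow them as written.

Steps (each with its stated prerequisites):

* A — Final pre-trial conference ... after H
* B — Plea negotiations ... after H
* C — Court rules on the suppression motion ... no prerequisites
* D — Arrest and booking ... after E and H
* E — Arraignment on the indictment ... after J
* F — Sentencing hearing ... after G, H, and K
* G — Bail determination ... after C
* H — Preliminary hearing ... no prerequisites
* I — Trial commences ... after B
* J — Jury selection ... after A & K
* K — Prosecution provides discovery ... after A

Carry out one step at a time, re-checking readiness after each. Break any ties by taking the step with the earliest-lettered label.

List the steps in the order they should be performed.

Nothing is required for C and H. C has the earlier label → C first.
Now G and H have their prerequisites met. G has the earlier label, so G next.
That leaves H as the only ready step → H.
Now A and B have their prerequisites met. A has the earlier label, so A next.
B and K are both available; B has the earlier label → B.
Ready: I and K. I has the earlier label → I.
Next only K has its prerequisites met → K.
Ready: F and J. F has the earlier label → F.
J needed A and K, now all done → J.
That leaves E as the only ready step → E.
D needed E and H, now all done → D.

C G H A B I K F J E D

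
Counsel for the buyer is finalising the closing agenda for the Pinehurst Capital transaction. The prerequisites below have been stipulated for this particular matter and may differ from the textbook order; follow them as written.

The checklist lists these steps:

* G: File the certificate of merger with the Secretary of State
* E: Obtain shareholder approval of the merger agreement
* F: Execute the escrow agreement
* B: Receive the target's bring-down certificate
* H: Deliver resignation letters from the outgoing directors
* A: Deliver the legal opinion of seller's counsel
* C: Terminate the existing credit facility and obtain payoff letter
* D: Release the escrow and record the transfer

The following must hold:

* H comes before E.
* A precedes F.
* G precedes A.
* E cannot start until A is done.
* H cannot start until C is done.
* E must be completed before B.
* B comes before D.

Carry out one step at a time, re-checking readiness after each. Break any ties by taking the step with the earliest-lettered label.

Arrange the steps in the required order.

Nothing is required for C and G. C has the earlier label → C first.
H now also ready, so the ready set is {G, H}; G has the earlier label → G.
Ready: A and H. A has the earlier label → A.
Now F and H have their prerequisites met. F has the earlier label, so F next.
H needed C, now all done → H.
E is the only step now ready → E.
B needed E, now all done → B.
That leaves D as the only ready step → D.

C → G → A → F → H → E → B → D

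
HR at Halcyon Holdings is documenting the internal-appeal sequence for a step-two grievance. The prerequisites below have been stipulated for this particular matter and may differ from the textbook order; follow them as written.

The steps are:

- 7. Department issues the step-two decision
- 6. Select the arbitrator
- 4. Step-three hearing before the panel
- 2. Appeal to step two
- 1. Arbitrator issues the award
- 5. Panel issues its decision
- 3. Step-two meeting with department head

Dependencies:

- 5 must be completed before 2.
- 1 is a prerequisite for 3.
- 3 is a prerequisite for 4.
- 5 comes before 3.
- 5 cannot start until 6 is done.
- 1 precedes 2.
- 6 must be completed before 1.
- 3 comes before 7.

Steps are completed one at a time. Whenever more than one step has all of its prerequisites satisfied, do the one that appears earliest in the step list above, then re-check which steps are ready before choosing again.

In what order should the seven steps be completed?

6 1 5 2 3 7 4

Only 6 has no prerequisites, so it is first.
Now 1 and 5 have their prerequisites met. 1 is listed earlier, so 1 next.
5 needed 6, now all done → 5.
Ready: 2 and 3. 2 is listed earlier → 2.
3 is the only step now ready → 3.
7 and 4 are both available; 7 is listed earlier → 7.
That leaves 4 as the only ready step → 4.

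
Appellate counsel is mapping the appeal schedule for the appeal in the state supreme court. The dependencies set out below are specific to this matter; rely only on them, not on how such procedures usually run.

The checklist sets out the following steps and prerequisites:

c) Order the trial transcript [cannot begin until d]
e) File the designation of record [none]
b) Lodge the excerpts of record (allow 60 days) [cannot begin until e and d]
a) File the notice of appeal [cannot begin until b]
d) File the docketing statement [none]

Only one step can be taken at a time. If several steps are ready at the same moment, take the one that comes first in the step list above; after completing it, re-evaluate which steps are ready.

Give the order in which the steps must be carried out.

e, d, c, b, a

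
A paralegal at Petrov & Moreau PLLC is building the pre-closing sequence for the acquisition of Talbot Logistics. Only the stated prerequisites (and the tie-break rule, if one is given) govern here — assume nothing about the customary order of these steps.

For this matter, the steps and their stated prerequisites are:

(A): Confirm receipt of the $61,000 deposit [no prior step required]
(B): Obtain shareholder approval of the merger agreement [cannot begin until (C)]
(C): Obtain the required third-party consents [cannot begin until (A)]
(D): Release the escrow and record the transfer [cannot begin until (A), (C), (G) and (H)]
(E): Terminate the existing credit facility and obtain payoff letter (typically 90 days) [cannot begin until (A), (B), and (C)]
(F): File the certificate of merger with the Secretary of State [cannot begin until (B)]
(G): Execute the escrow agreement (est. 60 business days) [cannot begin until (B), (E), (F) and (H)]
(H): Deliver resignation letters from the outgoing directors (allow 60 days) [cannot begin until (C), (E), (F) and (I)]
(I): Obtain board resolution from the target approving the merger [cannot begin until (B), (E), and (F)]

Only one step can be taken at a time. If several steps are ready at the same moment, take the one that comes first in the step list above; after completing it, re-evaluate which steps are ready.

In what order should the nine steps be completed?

(A), (C), (B), (E), (F), (I), (H), (G), (D)

(A) is the only step with nothing outstanding, so it goes first.
(C) needed (A), now all done → (C).
(B) is the only step now ready → (B).
Now (E) and (F) have their prerequisites met. (E) is listed earlier, so (E) next.
That leaves (F) as the only ready step → (F).
(I) is the only step now ready → (I).
(H) is the only step now ready → (H).
(G) needed (B), (E), (F) and (H), now all done → (G).
That leaves (D) as the only ready step → (D).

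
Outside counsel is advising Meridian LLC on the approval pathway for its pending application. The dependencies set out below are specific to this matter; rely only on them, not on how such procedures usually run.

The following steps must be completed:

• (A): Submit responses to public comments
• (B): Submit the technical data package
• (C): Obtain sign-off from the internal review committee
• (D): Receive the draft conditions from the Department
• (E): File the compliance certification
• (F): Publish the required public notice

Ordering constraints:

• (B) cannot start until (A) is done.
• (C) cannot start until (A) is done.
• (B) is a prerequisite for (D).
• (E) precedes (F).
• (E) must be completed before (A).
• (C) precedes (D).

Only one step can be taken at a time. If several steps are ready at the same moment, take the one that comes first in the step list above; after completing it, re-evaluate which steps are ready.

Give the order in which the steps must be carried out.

(E) (A) (B) (C) (D) (F)

Only (E) has no prerequisites, so it is first.
(A) and (F) are both available; (A) is listed earlier → (A).
(B) and (C) now also ready, so the ready set is {(B), (C), (F)}; (B) is listed earlier → (B).
Now (C) and (F) have their prerequisites met. (C) is listed earlier, so (C) next.
(D) now also ready, so the ready set is {(D), (F)}; (D) is listed earlier → (D).
(F) needed (E), now all done → (F).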